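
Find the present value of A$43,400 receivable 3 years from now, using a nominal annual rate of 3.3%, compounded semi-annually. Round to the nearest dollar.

A$39,341

i = 0.033/2 = 0.0165 per half-year; n = 3·2 = 6.
PV = FV·(1+i)^(−n) = 43,400 × 0.906475 = 39,341.0033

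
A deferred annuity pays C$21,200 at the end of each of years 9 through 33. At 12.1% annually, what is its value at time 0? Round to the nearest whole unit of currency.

C$66,218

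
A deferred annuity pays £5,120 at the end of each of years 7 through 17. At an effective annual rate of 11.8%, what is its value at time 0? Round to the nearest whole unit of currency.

Value one period before first payment (t=6): 5120 × [1 − (1+0.118)^(−11)] / 0.118 = 5120 × 5.989967 = 30,668.6295
Discount back 6 years: 30,668.6295 × (1+0.118)^(−6) = 30,668.6295 × 0.512093 = 15,705.2028

£15,705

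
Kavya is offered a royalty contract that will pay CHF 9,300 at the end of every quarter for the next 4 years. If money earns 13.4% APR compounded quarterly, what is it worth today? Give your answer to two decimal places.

CHF 113,752.89

Periodic rate i = 0.134/4 = 0.0335; n = 4 × 4 = 16 periods.
PV = 9300 × [1 − (1+0.0335)^(−16)] / 0.0335 = 9300 × 12.231493 = 113,752.8852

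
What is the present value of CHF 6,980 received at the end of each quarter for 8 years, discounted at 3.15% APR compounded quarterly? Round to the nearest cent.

CHF 196,758.61

With 4 periods per year: i = 0.007875, n = 32.
PV = PMT · [1 − (1+i)^(−n)] / i = 6980 · 28.188913 = 196,758.6104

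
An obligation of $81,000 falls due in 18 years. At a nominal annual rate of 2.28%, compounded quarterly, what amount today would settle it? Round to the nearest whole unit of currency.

$53,797

With 4 periods per year: i = 0.0057, n = 72.
PV = FV·(1+i)^(−n) = 81,000 × 0.664158 = 53,796.8206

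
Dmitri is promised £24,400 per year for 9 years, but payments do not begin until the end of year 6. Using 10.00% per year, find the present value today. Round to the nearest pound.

Value one period before first payment (t=5): 24400 × [1 − (1+0.1)^(−9)] / 0.1 = 24400 × 5.759024 = 140,520.1811
PV₀ = 140,520.1811 / (1+0.1)^5 = 140,520.1811 / 1.610510 = 87,251.9768

£87,252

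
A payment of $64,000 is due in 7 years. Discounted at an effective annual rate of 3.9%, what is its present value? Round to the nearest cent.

PV = 64,000 / (1 + 0.039)^7 = 64,000 / 1.307100 = 48,963.3519

$48,963.35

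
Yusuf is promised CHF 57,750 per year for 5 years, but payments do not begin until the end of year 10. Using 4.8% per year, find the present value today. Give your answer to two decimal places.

PV at t=9 (ordinary 5-year annuity): 57750 × a(5|0.048) = 57750 × 4.353518 = 251,415.6458
PV₀ = 251,415.6458 / (1+0.048)^9 = 251,415.6458 / 1.524936 = 164,869.6655

CHF 164,869.67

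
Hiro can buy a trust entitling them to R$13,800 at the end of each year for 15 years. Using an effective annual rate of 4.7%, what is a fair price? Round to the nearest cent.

PV = PMT · [1 − (1+i)^(−n)] / i = 13800 · 10.593382 = 146,188.6719

R$146,188.67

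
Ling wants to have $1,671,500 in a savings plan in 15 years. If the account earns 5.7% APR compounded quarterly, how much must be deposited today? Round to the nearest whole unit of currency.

i = 0.057/4 = 0.01425 per quarter; n = 15·4 = 60.
PV = 1,671,500 / (1 + 0.01425)^60 = 1,671,500 / 2.337227 = 715,163.5942

$715,164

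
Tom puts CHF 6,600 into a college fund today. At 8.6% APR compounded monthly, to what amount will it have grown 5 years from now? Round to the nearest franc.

CHF 10,130

With 12 periods per year: i = 0.00716667, n = 60.
FV = 6,600 × (1 + 0.00716667)^60 = 10,130.3527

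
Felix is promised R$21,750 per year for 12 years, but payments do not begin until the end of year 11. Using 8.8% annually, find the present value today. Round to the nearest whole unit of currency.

R$67,689

PV at t=10 (ordinary 12-year annuity): 21750 × a(12|0.088) = 21750 × 7.233441 = 157,327.3441
Discount back 10 years: 157,327.3441 × (1+0.088)^(−10) = 157,327.3441 × 0.430240 = 67,688.5573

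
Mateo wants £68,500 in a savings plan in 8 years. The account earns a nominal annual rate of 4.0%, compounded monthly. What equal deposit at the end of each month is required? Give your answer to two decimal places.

£606.63

Periodic rate i = 0.04/12 = 0.00333333; n = 8 × 12 = 96 periods.
FV-annuity factor = 112.918536; PMT = 68500 / 112.918536 = 606.6320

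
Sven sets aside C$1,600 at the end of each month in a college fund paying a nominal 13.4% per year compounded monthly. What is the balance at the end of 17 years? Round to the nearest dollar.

i = 0.134/12 = 0.0111667 per month; n = 17·12 = 204.
FV = PMT · [(1+i)^n − 1] / i = 1600 · 773.260082 = 1,237,216.1308

C$1,237,216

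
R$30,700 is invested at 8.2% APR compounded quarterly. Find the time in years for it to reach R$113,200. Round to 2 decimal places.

16.08 years

Periodic rate i = 0.082/4 = 0.0205.
n = ln(113200/30700) / ln(1+0.0205) = ln(3.68730) / 0.020293 = 64.3036 quarters
= 64.3036/4 years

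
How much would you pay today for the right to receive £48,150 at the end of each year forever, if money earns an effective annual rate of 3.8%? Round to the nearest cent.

£1,267,105.26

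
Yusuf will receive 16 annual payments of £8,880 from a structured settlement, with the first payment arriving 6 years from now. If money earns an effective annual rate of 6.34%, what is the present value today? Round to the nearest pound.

£64,480

Value one period before first payment (t=5): 8880 × [1 − (1+0.0634)^(−16)] / 0.0634 = 8880 × 9.874063 = 87,681.6781
PV₀ = 87,681.6781 / (1+0.0634)^5 = 87,681.6781 / 1.359826 = 64,480.0808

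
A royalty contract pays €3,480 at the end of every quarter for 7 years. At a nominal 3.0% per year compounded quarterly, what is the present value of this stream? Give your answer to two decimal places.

Periodic rate i = 0.03/4 = 0.0075; n = 7 × 4 = 28 periods.
PV = PMT · [1 − (1+i)^(−n)] / i = 3480 · 25.170713 = 87,594.0795

€87,594.08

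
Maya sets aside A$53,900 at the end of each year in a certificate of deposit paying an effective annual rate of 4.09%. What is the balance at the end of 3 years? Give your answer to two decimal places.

Accumulation factor s(3|0.0409) = 3.124373; FV = 53900 × 3.124373 = 168,403.6945

A$168,403.69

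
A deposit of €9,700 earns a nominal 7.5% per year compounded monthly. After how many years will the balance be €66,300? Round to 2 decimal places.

25.71 years

Periodic rate i = 0.075/12 = 0.00625.
n = ln(66300/9700) / ln(1+0.00625) = ln(6.83505) / 0.006231 = 308.4903 months
= 308.4903/12 years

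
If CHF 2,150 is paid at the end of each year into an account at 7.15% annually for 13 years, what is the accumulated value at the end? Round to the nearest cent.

Accumulation factor s(13|0.0715) = 20.337539; FV = 2150 × 20.337539 = 43,725.7090

CHF 43,725.71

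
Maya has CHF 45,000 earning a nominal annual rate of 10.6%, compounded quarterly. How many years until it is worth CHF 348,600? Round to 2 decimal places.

19.57 years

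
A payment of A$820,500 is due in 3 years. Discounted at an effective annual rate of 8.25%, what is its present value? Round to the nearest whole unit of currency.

PV = 820,500 / (1 + 0.0825)^3 = 820,500 / 1.268480 = 646,837.0240

A$646,837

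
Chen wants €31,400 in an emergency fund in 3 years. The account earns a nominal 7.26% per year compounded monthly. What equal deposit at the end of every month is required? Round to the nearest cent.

Periodic rate i = 0.0726/12 = 0.00605; n = 3 × 12 = 36 periods.
PMT = 31400 / ( [(1+0.00605)^36 − 1] / 0.00605 ) = 31400 / 40.086407 = 783.3079

€783.31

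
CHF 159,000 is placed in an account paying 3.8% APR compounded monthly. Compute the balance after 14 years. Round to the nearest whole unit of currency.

CHF 270,444

i = 0.038/12 = 0.00316667 per month; n = 14·12 = 168.
159,000 × (1+0.00316667)^168 = 159,000 × 1.700903 = 270,443.6187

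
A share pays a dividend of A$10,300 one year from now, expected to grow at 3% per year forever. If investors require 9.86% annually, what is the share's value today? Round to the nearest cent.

A$150,145.77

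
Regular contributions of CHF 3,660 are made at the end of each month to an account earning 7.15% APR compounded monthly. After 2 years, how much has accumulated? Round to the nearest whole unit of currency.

With 12 periods per year: i = 0.00595833, n = 24.
Accumulation factor s(24|0.00595833) = 25.718658; FV = 3660 × 25.718658 = 94,130.2877

CHF 94,130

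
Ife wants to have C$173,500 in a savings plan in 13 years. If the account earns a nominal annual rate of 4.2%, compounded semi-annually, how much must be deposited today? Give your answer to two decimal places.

C$101,071.84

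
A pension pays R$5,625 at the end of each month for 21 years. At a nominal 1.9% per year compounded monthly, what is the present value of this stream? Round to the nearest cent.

Periodic rate i = 0.019/12 = 0.00158333; n = 21 × 12 = 252 periods.
Annuity factor a(252|0.00158333) = 207.661604; PV = 5625 × 207.661604 = 1,168,096.5219

R$1,168,096.52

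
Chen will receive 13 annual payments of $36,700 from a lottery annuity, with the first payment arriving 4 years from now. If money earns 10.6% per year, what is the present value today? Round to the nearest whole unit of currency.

PV at t=3 (ordinary 13-year annuity): 36700 × a(13|0.106) = 36700 × 6.887850 = 252,784.1089
Discount back 3 years: 252,784.1089 × (1+0.106)^(−3) = 252,784.1089 × 0.739153 = 186,846.2508

$186,846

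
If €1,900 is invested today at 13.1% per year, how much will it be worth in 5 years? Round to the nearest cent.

1,900 × (1+0.131)^5 = 1,900 × 1.850602 = 3,516.1438

€3,516.14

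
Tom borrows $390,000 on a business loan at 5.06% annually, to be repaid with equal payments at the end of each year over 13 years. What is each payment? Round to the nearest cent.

Annuity-PV factor = 9.359733; PMT = 390000 / 9.359733 = 41,667.8573

$41,667.86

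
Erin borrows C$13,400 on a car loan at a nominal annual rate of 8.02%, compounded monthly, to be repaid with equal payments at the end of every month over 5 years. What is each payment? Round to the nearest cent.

Periodic rate i = 0.0802/12 = 0.00668333; n = 5 × 12 = 60 periods.
PMT = 13400 / ( [1 − (1+0.00668333)^(−60)] / 0.00668333 ) = 13400 / 49.295160 = 271.8320

C$271.83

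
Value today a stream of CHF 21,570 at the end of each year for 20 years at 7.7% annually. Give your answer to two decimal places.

PV = 21570 × [1 − (1+0.077)^(−20)] / 0.077 = 21570 × 10.041268 = 216,590.1417

CHF 216,590.14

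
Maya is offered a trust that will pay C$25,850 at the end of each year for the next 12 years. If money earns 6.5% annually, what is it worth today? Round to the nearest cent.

C$210,903.05

PV = 25850 × [1 − (1+0.065)^(−12)] / 0.065 = 25850 × 8.158725 = 210,903.0494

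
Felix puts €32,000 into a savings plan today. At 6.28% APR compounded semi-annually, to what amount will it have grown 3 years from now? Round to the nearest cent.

€38,522.35

With 2 periods per year: i = 0.0314, n = 6.
32,000 × (1+0.0314)^6 = 32,000 × 1.203823 = 38,522.3472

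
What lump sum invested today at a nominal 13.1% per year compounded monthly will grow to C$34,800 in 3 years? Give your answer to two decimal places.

C$23,541.08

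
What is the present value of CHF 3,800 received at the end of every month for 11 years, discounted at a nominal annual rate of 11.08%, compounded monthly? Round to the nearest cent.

CHF 289,221.58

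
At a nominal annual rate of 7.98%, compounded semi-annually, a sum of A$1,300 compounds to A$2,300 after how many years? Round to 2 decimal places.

Periodic rate i = 0.0798/2 = 0.0399.
(1+i)^n = 2300/1300 = 1.76923, so n = ln 1.76923 / ln 1.0399 = 14.5828 half-years
= 14.5828/2 years

7.29 years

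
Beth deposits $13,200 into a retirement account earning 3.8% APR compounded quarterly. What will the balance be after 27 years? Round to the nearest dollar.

$36,649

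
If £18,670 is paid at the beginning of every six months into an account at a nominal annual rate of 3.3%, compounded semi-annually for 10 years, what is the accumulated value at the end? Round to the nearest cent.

£445,383.21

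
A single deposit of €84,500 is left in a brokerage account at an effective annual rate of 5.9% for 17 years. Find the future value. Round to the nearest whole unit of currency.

FV = PV·(1+i)^n = 84,500 × 2.649911 = 223,917.4970

€223,917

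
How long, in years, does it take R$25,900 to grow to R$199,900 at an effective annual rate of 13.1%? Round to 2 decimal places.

(1+i)^n = 199900/25900 = 7.71815, so n = ln 7.71815 / ln 1.131 = 16.6006 years

16.60 years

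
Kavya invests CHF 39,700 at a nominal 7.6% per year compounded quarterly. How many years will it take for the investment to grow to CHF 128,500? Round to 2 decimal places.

Periodic rate i = 0.076/4 = 0.019.
(1+i)^n = 128500/39700 = 3.23678, so n = ln 3.23678 / ln 1.019 = 62.4053 quarters
= 62.4053/4 years

15.60 years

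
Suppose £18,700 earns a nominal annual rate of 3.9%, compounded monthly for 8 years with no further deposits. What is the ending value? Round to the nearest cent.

£25,534.17

Periodic rate i = 0.039/12 = 0.00325; n = 8 × 12 = 96 periods.
FV = 18,700 × (1 + 0.00325)^96 = 25,534.1716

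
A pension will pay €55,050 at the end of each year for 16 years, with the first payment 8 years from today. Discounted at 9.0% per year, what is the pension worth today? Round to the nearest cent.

€250,326.33

Value one period before first payment (t=7): 55050 × [1 − (1+0.09)^(−16)] / 0.09 = 55050 × 8.312558 = 457,606.3285
PV₀ = 457,606.3285 / (1+0.09)^7 = 457,606.3285 / 1.828039 = 250,326.3323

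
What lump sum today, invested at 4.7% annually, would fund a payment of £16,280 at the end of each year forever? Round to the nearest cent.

PV = PMT / i = 16280 / 0.047 = 346,382.9787

£346,382.98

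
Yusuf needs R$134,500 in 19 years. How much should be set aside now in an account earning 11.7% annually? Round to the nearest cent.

R$16,432.82

Discount factor = (1+0.117)^(−19) = 0.122177; PV = 134,500 × 0.122177 = 16,432.8161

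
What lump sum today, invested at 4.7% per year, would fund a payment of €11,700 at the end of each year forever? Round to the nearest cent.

€248,936.17

PV = C/r = 11700/0.047 = 248,936.1702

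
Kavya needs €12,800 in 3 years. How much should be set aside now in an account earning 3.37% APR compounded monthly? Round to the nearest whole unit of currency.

Periodic rate i = 0.0337/12 = 0.00280833; n = 3 × 12 = 36 periods.
PV = FV·(1+i)^(−n) = 12,800 × 0.903971 = 11,570.8253

€11,571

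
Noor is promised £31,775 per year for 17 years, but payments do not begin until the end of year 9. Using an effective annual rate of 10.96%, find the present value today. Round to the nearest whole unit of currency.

Value one period before first payment (t=8): 31775 × [1 − (1+0.1096)^(−17)] / 0.1096 = 31775 × 7.566832 = 240,436.0948
PV₀ = 240,436.0948 / (1+0.1096)^8 = 240,436.0948 / 2.297902 = 104,632.8563

£104,633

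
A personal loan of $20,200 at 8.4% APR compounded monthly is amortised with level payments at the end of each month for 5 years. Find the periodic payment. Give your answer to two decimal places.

$413.46

With 12 periods per year: i = 0.007, n = 60.
Annuity-PV factor = 48.855872; PMT = 20200 / 48.855872 = 413.4611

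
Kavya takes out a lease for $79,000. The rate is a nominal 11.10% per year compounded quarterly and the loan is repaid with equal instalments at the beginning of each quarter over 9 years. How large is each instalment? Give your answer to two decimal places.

Periodic rate i = 0.111/4 = 0.02775; n = 9 × 4 = 36 periods.
PMT = 79000 / ( [1 − (1+0.02775)^(−36)] / 0.02775 × (1+i) ) = 79000 / 23.210721 = 3,403.5995

$3,403.60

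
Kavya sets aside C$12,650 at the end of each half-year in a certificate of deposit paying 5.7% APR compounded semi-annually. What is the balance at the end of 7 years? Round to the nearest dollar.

C$213,958

i = 0.057/2 = 0.0285 per half-year; n = 7·2 = 14.
FV = PMT · [(1+i)^n − 1] / i = 12650 · 16.913710 = 213,958.4371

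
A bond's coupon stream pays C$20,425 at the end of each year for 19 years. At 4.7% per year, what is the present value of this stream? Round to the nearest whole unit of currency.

C$252,991

Annuity factor a(19|0.047) = 12.386321; PV = 20425 × 12.386321 = 252,990.6033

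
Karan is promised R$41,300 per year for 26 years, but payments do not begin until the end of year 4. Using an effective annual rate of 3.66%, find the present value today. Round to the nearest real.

R$615,188

PV at t=3 (ordinary 26-year annuity): 41300 × a(26|0.0366) = 41300 × 16.591716 = 685,237.8558
Discount back 3 years: 685,237.8558 × (1+0.0366)^(−3) = 685,237.8558 × 0.897773 = 615,187.8279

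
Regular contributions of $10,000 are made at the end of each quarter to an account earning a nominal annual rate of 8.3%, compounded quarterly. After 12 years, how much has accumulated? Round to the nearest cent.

$809,626.24

i = 0.083/4 = 0.02075 per quarter; n = 12·4 = 48.
FV = PMT · [(1+i)^n − 1] / i = 10000 · 80.962624 = 809,626.2378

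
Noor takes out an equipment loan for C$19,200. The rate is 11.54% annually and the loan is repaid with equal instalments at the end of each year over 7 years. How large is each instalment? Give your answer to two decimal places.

Annuity-PV factor = 4.631104; PMT = 19200 / 4.631104 = 4,145.8795

C$4,145.88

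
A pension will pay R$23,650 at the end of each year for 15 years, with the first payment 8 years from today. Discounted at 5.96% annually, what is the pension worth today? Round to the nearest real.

R$153,565

PV at t=7 (ordinary 15-year annuity): 23650 × a(15|0.0596) = 23650 × 9.737683 = 230,296.2066
Discount back 7 years: 230,296.2066 × (1+0.0596)^(−7) = 230,296.2066 × 0.666817 = 153,565.3158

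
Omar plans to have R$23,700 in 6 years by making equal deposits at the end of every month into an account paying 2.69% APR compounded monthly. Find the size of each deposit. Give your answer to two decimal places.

R$303.69

With 12 periods per year: i = 0.00224167, n = 72.
FV-annuity factor = 78.041346; PMT = 23700 / 78.041346 = 303.6852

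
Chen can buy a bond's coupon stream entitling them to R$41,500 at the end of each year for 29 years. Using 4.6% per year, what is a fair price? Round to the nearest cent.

PV = PMT · [1 − (1+i)^(−n)] / i = 41500 · 15.839520 = 657,340.0903

R$657,340.09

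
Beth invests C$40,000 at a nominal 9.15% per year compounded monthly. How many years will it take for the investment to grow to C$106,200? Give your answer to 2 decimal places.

10.71 years

Periodic rate i = 0.0915/12 = 0.007625.
n = ln(106200/40000) / ln(1+0.007625) = ln(2.65500) / 0.007596 = 128.5459 months
= 128.5459/12 years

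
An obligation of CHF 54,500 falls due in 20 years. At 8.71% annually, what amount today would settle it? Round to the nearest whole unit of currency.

CHF 10,257

PV = FV·(1+i)^(−n) = 54,500 × 0.188196 = 10,256.6748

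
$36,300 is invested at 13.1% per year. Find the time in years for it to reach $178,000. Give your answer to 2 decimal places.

(1+i)^n = 178000/36300 = 4.90358, so n = ln 4.90358 / ln 1.131 = 12.9158 years

12.92 years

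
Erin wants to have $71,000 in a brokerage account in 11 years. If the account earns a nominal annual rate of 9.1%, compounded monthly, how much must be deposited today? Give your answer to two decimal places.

Periodic rate i = 0.091/12 = 0.00758333; n = 11 × 12 = 132 periods.
PV = 71,000 / (1 + 0.00758333)^132 = 71,000 / 2.710745 = 26,192.0585

$26,192.06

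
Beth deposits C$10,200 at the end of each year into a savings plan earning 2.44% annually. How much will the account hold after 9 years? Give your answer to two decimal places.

C$101,288.92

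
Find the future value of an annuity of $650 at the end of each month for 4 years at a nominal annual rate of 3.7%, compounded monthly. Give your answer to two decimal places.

$33,571.39

With 12 periods per year: i = 0.00308333, n = 48.
Accumulation factor s(48|0.00308333) = 51.648294; FV = 650 × 51.648294 = 33,571.3912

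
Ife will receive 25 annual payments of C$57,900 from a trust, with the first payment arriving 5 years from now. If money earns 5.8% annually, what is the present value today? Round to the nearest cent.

C$602,113.53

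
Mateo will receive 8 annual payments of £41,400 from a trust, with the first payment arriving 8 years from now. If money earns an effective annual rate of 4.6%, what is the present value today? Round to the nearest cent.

£198,508.56

PV at t=7 (ordinary 8-year annuity): 41400 × a(8|0.046) = 41400 × 6.569022 = 271,957.5007
PV₀ = 271,957.5007 / (1+0.046)^7 = 271,957.5007 / 1.370004 = 198,508.5649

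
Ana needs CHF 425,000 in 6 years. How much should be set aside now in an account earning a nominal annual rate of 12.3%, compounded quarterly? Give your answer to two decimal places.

CHF 205,451.20

With 4 periods per year: i = 0.03075, n = 24.
PV = 425,000 / (1 + 0.03075)^24 = 425,000 / 2.068618 = 205,451.2021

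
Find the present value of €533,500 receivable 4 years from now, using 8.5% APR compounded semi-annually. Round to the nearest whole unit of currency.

With 2 periods per year: i = 0.0425, n = 8.
PV = 533,500 / (1 + 0.0425)^8 = 533,500 / 1.395110 = 382,407.0714

€382,407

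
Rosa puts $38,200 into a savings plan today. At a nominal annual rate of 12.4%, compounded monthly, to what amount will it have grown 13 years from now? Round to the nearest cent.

$189,912.57

i = 0.124/12 = 0.0103333 per month; n = 13·12 = 156.
FV = PV·(1+i)^n = 38,200 × 4.971533 = 189,912.5652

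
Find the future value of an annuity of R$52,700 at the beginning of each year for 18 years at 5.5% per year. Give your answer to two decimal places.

Accumulation factor s(18|0.055) × (1+i) = 31.102671; FV = 52700 × 31.102671 = 1,639,110.7670
Payments are at the start of each period, so multiply by (1+i).

R$1,639,110.77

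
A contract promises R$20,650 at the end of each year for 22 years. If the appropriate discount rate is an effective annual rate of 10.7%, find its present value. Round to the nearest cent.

R$172,370.66

Annuity factor a(22|0.107) = 8.347247; PV = 20650 × 8.347247 = 172,370.6562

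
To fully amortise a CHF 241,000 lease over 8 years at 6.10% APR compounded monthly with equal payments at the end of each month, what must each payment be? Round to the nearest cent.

i = 0.061/12 = 0.00508333 per month; n = 8·12 = 96.
PMT = 241000 / ( [1 − (1+0.00508333)^(−96)] / 0.00508333 ) = 241000 / 75.814002 = 3,178.8323

CHF 3,178.83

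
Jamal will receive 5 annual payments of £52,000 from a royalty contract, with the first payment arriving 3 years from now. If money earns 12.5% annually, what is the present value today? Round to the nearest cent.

£146,291.01

Value one period before first payment (t=2): 52000 × [1 − (1+0.125)^(−5)] / 0.125 = 52000 × 3.560568 = 185,149.5538
PV₀ = 185,149.5538 / (1+0.125)^2 = 185,149.5538 / 1.265625 = 146,291.0054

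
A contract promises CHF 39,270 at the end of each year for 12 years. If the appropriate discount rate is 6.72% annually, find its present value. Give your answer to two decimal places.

PV = PMT · [1 − (1+i)^(−n)] / i = 39270 · 8.062577 = 316,617.3860

CHF 316,617.39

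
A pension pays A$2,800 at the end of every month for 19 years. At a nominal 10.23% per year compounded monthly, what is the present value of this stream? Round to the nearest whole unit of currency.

i = 0.1023/12 = 0.008525 per month; n = 19·12 = 228.
PV = PMT · [1 − (1+i)^(−n)] / i = 2800 · 100.368611 = 281,032.1099

A$281,032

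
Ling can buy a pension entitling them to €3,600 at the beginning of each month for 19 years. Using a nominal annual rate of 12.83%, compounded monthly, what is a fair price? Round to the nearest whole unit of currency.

Periodic rate i = 0.1283/12 = 0.0106917; n = 19 × 12 = 228 periods.
PV = PMT · [1 − (1+i)^(−n)] / i × (1+i) = 3600 · 86.164878 = 310,193.5626
(annuity-due: payments at period start, so ×(1+i).)

€310,194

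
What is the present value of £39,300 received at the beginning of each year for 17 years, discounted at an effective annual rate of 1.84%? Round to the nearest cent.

£579,729.56

PV = PMT · [1 − (1+i)^(−n)] / i × (1+i) = 39300 · 14.751388 = 579,729.5623
(Beginning-of-period payments → annuity-due factor ×(1+i).)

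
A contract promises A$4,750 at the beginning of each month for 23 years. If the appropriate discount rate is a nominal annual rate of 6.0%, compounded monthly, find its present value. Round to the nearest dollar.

With 12 periods per year: i = 0.005, n = 276.
PV = 4750 × [1 − (1+0.005)^(−276)] / 0.005 × (1+i) = 4750 × 150.258534 = 713,728.0353
(annuity-due: payments at period start, so ×(1+i).)

A$713,728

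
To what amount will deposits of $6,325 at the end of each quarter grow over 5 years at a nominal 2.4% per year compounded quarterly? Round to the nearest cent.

$133,976.83

With 4 periods per year: i = 0.006, n = 20.
FV = PMT · [(1+i)^n − 1] / i = 6325 · 21.182107 = 133,976.8263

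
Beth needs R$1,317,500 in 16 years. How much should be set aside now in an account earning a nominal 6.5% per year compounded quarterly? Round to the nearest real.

R$469,586

i = 0.065/4 = 0.01625 per quarter; n = 16·4 = 64.
Discount factor = (1+0.01625)^(−64) = 0.356422; PV = 1,317,500 × 0.356422 = 469,585.7110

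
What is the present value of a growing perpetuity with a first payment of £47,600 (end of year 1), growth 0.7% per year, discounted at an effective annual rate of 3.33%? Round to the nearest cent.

£1,809,885.93

PV = PMT / (i − g) = 47600 / (0.0333 − 0.007) = 47600 / 0.026300 = 1,809,885.9316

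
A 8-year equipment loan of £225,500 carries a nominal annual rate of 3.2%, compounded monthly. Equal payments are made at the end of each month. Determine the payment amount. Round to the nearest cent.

£2,665.55

Periodic rate i = 0.032/12 = 0.00266667; n = 8 × 12 = 96 periods.
PMT = 225500 / ( [1 − (1+0.00266667)^(−96)] / 0.00266667 ) = 225500 / 84.597830 = 2,665.5530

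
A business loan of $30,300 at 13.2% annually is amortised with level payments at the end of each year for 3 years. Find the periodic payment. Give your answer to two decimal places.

Annuity-PV factor = 2.353157; PMT = 30300 / 2.353157 = 12,876.3173

$12,876.32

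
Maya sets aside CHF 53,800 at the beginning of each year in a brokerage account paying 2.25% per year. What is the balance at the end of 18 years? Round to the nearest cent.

CHF 1,204,331.81

Accumulation factor s(18|0.0225) × (1+i) = 22.385350; FV = 53800 × 22.385350 = 1,204,331.8119
(annuity-due: payments at period start, so ×(1+i).)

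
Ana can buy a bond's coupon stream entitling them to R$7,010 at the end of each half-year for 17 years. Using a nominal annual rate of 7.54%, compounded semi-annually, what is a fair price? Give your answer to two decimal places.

R$133,105.04

Periodic rate i = 0.0754/2 = 0.0377; n = 17 × 2 = 34 periods.
PV = PMT · [1 − (1+i)^(−n)] / i = 7010 · 18.987880 = 133,105.0402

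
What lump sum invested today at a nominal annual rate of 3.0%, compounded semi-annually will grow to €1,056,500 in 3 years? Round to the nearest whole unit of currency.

Periodic rate i = 0.03/2 = 0.015; n = 3 × 2 = 6 periods.
PV = 1,056,500 / (1 + 0.015)^6 = 1,056,500 / 1.093443 = 966,213.8264

€966,214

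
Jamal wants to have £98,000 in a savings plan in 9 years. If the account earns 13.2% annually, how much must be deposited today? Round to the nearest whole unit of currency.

£32,108

Discount factor = (1+0.132)^(−9) = 0.327629; PV = 98,000 × 0.327629 = 32,107.6288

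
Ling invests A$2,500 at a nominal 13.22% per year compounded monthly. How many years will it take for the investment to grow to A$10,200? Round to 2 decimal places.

Periodic rate i = 0.1322/12 = 0.0110167.
(1+i)^n = 10200/2500 = 4.08000, so n = ln 4.08000 / ln 1.01102 = 128.3354 months
= 128.3354/12 years

10.69 years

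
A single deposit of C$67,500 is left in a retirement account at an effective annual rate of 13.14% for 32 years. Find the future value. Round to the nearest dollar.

FV = PV·(1+i)^n = 67,500 × 51.965796 = 3,507,691.2045

C$3,507,691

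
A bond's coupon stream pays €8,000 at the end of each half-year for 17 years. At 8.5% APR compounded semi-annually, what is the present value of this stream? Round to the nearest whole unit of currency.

€142,514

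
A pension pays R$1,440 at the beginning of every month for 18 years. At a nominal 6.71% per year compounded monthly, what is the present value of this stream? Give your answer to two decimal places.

R$181,312.21

Periodic rate i = 0.0671/12 = 0.00559167; n = 18 × 12 = 216 periods.
PV = 1440 × [1 − (1+0.00559167)^(−216)] / 0.00559167 × (1+i) = 1440 × 125.911259 = 181,312.2125
(Beginning-of-period payments → annuity-due factor ×(1+i).)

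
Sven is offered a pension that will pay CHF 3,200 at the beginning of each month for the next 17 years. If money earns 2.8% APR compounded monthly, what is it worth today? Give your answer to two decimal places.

CHF 520,148.39

i = 0.028/12 = 0.00233333 per month; n = 17·12 = 204.
PV = PMT · [1 − (1+i)^(−n)] / i × (1+i) = 3200 · 162.546370 = 520,148.3852
(annuity-due: payments at period start, so ×(1+i).)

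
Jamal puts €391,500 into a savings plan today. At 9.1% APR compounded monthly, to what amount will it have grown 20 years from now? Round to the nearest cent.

€2,399,748.87

With 12 periods per year: i = 0.00758333, n = 240.
391,500 × (1+0.00758333)^240 = 391,500 × 6.129627 = 2,399,748.8677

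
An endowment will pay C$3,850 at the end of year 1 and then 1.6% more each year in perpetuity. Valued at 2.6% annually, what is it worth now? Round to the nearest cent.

C$385,000.00

PV = PMT / (i − g) = 3850 / (0.026 − 0.016) = 3850 / 0.010000 = 385,000.0000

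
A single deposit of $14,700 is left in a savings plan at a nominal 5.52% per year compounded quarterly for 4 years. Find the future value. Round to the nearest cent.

$18,304.33

Periodic rate i = 0.0552/4 = 0.0138; n = 4 × 4 = 16 periods.
14,700 × (1+0.0138)^16 = 14,700 × 1.245193 = 18,304.3337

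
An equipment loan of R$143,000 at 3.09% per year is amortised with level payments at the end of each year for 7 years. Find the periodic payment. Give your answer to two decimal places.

Annuity-PV factor = 6.209205; PMT = 143000 / 6.209205 = 23,030.3241

R$23,030.32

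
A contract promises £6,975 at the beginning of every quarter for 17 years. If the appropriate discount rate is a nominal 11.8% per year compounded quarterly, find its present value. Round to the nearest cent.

£209,705.84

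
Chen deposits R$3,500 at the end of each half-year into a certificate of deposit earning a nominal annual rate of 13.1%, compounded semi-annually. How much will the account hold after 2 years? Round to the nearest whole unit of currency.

Periodic rate i = 0.131/2 = 0.0655; n = 2 × 2 = 4 periods.
Accumulation factor s(4|0.0655) = 4.410442; FV = 3500 × 4.410442 = 15,436.5470

R$15,437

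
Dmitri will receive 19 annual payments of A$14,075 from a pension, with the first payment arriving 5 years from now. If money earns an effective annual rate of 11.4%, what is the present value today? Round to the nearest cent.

A$69,860.09

PV at t=4 (ordinary 19-year annuity): 14075 × a(19|0.114) = 14075 × 7.644014 = 107,589.5032
Discount back 4 years: 107,589.5032 × (1+0.114)^(−4) = 107,589.5032 × 0.649321 = 69,860.0896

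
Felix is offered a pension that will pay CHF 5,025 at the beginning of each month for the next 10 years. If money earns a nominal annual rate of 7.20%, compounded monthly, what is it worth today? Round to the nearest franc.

CHF 431,541

i = 0.072/12 = 0.006 per month; n = 10·12 = 120.
Annuity factor a(120|0.006) × (1+i) = 85.878769; PV = 5025 × 85.878769 = 431,540.8152
(annuity-due: payments at period start, so ×(1+i).)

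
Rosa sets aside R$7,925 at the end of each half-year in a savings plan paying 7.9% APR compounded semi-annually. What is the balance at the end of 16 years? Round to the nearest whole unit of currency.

R$492,451

i = 0.079/2 = 0.0395 per half-year; n = 16·2 = 32.
FV = PMT · [(1+i)^n − 1] / i = 7925 · 62.138959 = 492,451.2473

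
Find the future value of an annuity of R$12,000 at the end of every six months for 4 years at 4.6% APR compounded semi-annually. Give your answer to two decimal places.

R$104,093.90

Periodic rate i = 0.046/2 = 0.023; n = 4 × 2 = 8 periods.
FV = PMT · [(1+i)^n − 1] / i = 12000 · 8.674492 = 104,093.8985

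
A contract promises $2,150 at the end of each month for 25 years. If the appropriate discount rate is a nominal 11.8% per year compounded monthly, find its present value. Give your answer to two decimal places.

Periodic rate i = 0.118/12 = 0.00983333; n = 25 × 12 = 300 periods.
Annuity factor a(300|0.00983333) = 96.294979; PV = 2150 × 96.294979 = 207,034.2056

$207,034.21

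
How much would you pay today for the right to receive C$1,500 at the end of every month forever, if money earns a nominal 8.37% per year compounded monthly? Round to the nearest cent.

C$215,053.76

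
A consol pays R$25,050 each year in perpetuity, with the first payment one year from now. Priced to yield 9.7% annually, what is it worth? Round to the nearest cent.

PV = PMT / i = 25050 / 0.097 = 258,247.4227

R$258,247.42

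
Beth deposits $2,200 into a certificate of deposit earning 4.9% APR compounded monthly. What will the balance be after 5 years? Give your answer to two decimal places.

Periodic rate i = 0.049/12 = 0.00408333; n = 5 × 12 = 60 periods.
FV = 2,200 × (1 + 0.00408333)^60 = 2,809.3651

$2,809.37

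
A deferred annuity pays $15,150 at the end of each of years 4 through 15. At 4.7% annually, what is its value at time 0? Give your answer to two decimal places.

PV at t=3 (ordinary 12-year annuity): 15150 × a(12|0.047) = 15150 × 9.015142 = 136,579.4022
Discount back 3 years: 136,579.4022 × (1+0.047)^(−3) = 136,579.4022 × 0.871284 = 118,999.5071

$118,999.51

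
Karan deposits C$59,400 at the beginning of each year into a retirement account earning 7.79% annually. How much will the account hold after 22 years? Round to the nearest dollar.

C$3,459,169

FV = 59400 × [(1+0.0779)^22 − 1] / 0.0779 × (1+i) = 59400 × 58.235166 = 3,459,168.8634
(Beginning-of-period payments → annuity-due factor ×(1+i).)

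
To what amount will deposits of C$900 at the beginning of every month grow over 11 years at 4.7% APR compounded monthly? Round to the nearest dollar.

C$155,782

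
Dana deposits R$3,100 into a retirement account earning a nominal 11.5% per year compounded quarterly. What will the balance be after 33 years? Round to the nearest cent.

R$130,695.81

i = 0.115/4 = 0.02875 per quarter; n = 33·4 = 132.
FV = PV·(1+i)^n = 3,100 × 42.159938 = 130,695.8083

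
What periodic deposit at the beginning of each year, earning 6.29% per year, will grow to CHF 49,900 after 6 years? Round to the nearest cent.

CHF 6,681.47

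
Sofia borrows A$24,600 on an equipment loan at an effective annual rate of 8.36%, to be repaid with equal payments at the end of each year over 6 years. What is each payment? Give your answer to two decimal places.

Annuity-PV factor = 4.572823; PMT = 24600 / 4.572823 = 5,379.6088

A$5,379.61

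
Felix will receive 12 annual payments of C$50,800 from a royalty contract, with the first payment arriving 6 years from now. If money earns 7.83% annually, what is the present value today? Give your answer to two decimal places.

Value one period before first payment (t=5): 50800 × [1 − (1+0.0783)^(−12)] / 0.0783 = 50800 × 7.602910 = 386,227.8519
PV₀ = 386,227.8519 / (1+0.0783)^5 = 386,227.8519 / 1.457800 = 264,938.7986

C$264,938.80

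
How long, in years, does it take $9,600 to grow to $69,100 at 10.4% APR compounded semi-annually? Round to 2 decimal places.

19.47 years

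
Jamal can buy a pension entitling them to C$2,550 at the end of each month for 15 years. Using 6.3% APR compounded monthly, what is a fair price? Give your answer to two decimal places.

Periodic rate i = 0.063/12 = 0.00525; n = 15 × 12 = 180 periods.
PV = 2550 × [1 − (1+0.00525)^(−180)] / 0.00525 = 2550 × 116.258749 = 296,459.8106

C$296,459.81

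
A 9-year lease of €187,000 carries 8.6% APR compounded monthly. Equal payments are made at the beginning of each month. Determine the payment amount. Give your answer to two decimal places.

With 12 periods per year: i = 0.00716667, n = 108.
PMT = 187000 / ( [1 − (1+0.00716667)^(−108)] / 0.00716667 × (1+i) ) = 187000 / 75.546011 = 2,475.3127

€2,475.31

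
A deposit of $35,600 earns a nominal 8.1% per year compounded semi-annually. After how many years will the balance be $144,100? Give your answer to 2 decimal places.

17.61 years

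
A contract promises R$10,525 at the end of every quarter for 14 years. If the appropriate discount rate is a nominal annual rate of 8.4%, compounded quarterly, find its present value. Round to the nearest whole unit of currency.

Periodic rate i = 0.084/4 = 0.021; n = 14 × 4 = 56 periods.
PV = 10525 × [1 − (1+0.021)^(−56)] / 0.021 = 10525 × 32.748083 = 344,673.5707

R$344,674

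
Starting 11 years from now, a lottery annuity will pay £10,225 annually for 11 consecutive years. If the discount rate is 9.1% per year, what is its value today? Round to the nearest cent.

£28,987.21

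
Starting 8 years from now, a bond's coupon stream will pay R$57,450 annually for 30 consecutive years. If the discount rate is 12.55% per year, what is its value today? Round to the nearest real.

R$194,325

PV at t=7 (ordinary 30-year annuity): 57450 × a(30|0.1255) = 57450 × 7.738517 = 444,577.8148
PV₀ = 444,577.8148 / (1+0.1255)^7 = 444,577.8148 / 2.287802 = 194,325.2752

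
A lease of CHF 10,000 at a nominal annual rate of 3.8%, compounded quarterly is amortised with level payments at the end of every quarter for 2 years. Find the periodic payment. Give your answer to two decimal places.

CHF 1,304.03

With 4 periods per year: i = 0.0095, n = 8.
PMT = 10000 / ( [1 − (1+0.0095)^(−8)] / 0.0095 ) = 10000 / 7.668553 = 1,304.0269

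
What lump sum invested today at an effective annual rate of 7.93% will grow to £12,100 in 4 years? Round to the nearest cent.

£8,916.96

Discount factor = (1+0.0793)^(−4) = 0.736939; PV = 12,100 × 0.736939 = 8,916.9568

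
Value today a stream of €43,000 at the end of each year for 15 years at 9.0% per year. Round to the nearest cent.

PV = 43000 × [1 − (1+0.09)^(−15)] / 0.09 = 43000 × 8.060688 = 346,609.6025

€346,609.60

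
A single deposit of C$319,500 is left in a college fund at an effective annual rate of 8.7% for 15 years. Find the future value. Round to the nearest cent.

319,500 × (1+0.087)^15 = 319,500 × 3.494968 = 1,116,642.1670

C$1,116,642.17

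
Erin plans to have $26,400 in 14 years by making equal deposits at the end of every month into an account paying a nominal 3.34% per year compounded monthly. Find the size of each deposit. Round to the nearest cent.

i = 0.0334/12 = 0.00278333 per month; n = 14·12 = 168.
PMT = 26400 / ( [(1+0.00278333)^168 − 1] / 0.00278333 ) = 26400 / 213.816425 = 123.4704

$123.47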